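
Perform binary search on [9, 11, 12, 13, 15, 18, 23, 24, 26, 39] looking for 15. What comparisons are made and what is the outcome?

Binary search for 15 in [9, 11, 12, 13, 15, 18, 23, 24, 26, 39]:

lo=0, hi=9, mid=4, arr[mid]=15 -> Found target at index 4!

Binary search finds 15 at index 4 after 1 comparisons. The search repeatedly halves the search space by comparing with the middle element.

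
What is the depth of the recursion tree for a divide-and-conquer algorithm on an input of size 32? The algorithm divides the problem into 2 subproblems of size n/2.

For divide and conquer with division factor 2:

Problem sizes at each level:
Level 0: 32
Level 1: 16
Level 2: 8
Level 3: 4
Level 4: 2
Level 5: 1

The root is level 0 and the size-1 base case is level 5 (the tree spans levels 0 through 5, i.e. 6 levels counting the root), so the depth is the number of divisions: log_2(32) = 5

The recursion tree depth is log_2(32) = 5. At each level, the problem size is divided by 2, so it takes 5 divisions to reduce to a base case of size 1. The algorithm makes 2 recursive calls at each level.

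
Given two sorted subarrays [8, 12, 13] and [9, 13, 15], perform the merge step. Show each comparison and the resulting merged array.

Merging process:

Compare 8 vs 9: take 8 from left. Merged: [8]
Compare 12 vs 9: take 9 from right. Merged: [8, 9]
Compare 12 vs 13: take 12 from left. Merged: [8, 9, 12]
Compare 13 vs 13: take 13 from left. Merged: [8, 9, 12, 13]
Append remaining from right: [13, 15]. Merged: [8, 9, 12, 13, 13, 15]

Final merged array: [8, 9, 12, 13, 13, 15]
Total comparisons: 4

The merged array is [8, 9, 12, 13, 13, 15], requiring 4 comparisons. The merge step runs in O(n) time where n is the total number of elements.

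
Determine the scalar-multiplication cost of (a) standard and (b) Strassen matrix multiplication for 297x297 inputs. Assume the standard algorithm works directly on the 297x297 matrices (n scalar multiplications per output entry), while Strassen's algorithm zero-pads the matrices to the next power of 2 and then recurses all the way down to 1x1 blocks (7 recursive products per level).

Matrix multiplication for 297x297 matrices:

Strassen's algorithm requires power-of-2 dimensions. Pad 297x297 to 512x512 (next power of 2).

Standard algorithm: 297^3 = 26198073 multiplications
Strassen's algorithm: 7^(log2(512)) = 7^9 = 40353607 multiplications
Difference: 26198073 - 40353607 = -14155534 (Strassen uses MORE here due to padding overhead — for small or just-over-power-of-2 n, padding can outweigh the per-level savings)

Standard: 26198073 multiplications (297^3). Strassen: 40353607 multiplications (7^9, after padding to 512x512). Strassen reduces 8 recursive multiplications to 7 at each level.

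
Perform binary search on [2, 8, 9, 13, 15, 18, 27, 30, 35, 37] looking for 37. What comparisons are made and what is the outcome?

Binary search for 37 in [2, 8, 9, 13, 15, 18, 27, 30, 35, 37]:

lo=0, hi=9, mid=4, arr[mid]=15 -> 15 < 37, search right half
lo=5, hi=9, mid=7, arr[mid]=30 -> 30 < 37, search right half
lo=8, hi=9, mid=8, arr[mid]=35 -> 35 < 37, search right half
lo=9, hi=9, mid=9, arr[mid]=37 -> Found target at index 9!

Binary search finds 37 at index 9 after 4 comparisons. The search repeatedly halves the search space by comparing with the middle element.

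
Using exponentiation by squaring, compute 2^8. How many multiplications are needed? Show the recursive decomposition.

Computing 2^8 by squaring (build up from 2^1; each line after the first costs one multiplication):

2^1 = 2
2^2 = (2^1)^2 = 2^2 = 4
2^4 = (2^2)^2 = 4^2 = 16
2^8 = (2^4)^2 = 16^2 = 256

Result: 256
Multiplications needed: 3 (3 lines after 2^1)

2^8 = 256. Using exponentiation by squaring, this requires 3 multiplications. The key idea: if the exponent is even, square the half-power; if odd, multiply by the base once.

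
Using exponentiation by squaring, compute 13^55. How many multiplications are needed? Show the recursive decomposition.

Computing 13^55 by squaring (build up from 13^1; each line after the first costs one multiplication):

13^1 = 13
13^2 = (13^1)^2 = 13^2 = 169
13^3 = 13 * 13^2 = 13 * 169 = 2197
13^6 = (13^3)^2 = 2197^2 = 4826809
13^12 = (13^6)^2 = 4826809^2 = 23298085122481
13^13 = 13 * 13^12 = 13 * 23298085122481 = 302875106592253
13^26 = (13^13)^2 = 302875106592253^2 = 91733330193268616658399616009
13^27 = 13 * 13^26 = 13 * 91733330193268616658399616009 = 1192533292512492016559195008117
13^54 = (13^27)^2 = 1192533292512492016559195008117^2 = 1422135653750684847524758738836375672734734444846971695885689
13^55 = 13 * 13^54 = 13 * 1422135653750684847524758738836375672734734444846971695885689 = 18487763498758903017821863604872883745551547783010632046513957

Result: 18487763498758903017821863604872883745551547783010632046513957
Multiplications needed: 9 (9 lines after 13^1)

13^55 = 18487763498758903017821863604872883745551547783010632046513957. Using exponentiation by squaring, this requires 9 multiplications. The key idea: if the exponent is even, square the half-power; if odd, multiply by the base once.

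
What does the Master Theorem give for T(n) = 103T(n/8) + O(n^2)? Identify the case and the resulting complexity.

Master Theorem for T(n) = 103T(n/8) + O(n^2):

a = 103, b = 8, c = 2
log_b(a) = log_8(103) = 2.2288

Case 1: c = 2 < log_8(103) = 2.2288
T(n) = O(n^(log_8 103))

For T(n) = 103T(n/8) + O(n^2): log_8(103) = 2.2288. This is Case 1 of the Master Theorem (c < log_b(a), work dominated by leaves), giving O(n^(log_8 103)).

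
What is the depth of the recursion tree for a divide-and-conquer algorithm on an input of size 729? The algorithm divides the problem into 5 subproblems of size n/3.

For divide and conquer with division factor 3:

Problem sizes at each level:
Level 0: 729
Level 1: 243
Level 2: 81
Level 3: 27
Level 4: 9
Level 5: 3
Level 6: 1

The root is level 0 and the size-1 base case is level 6 (the tree spans levels 0 through 6, i.e. 7 levels counting the root), so the depth is the number of divisions: log_3(729) = 6

The recursion tree depth is log_3(729) = 6. At each level, the problem size is divided by 3, so it takes 6 divisions to reduce to a base case of size 1. The algorithm makes 5 recursive calls at each level.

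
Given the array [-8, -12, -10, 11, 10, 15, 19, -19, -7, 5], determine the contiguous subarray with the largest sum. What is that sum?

Using Kadane's algorithm on [-8, -12, -10, 11, 10, 15, 19, -19, -7, 5]:

Scanning through the array:
Position 1 (value -12): max_ending_here = -12, max_so_far = -8
Position 2 (value -10): max_ending_here = -10, max_so_far = -8
Position 3 (value 11): max_ending_here = 11, max_so_far = 11
Position 4 (value 10): max_ending_here = 21, max_so_far = 21
Position 5 (value 15): max_ending_here = 36, max_so_far = 36
Position 6 (value 19): max_ending_here = 55, max_so_far = 55
Position 7 (value -19): max_ending_here = 36, max_so_far = 55
Position 8 (value -7): max_ending_here = 29, max_so_far = 55
Position 9 (value 5): max_ending_here = 34, max_so_far = 55

Maximum subarray: [11, 10, 15, 19]
Maximum sum: 55

The maximum subarray is [11, 10, 15, 19] with sum 55. This subarray runs from index 3 to index 6.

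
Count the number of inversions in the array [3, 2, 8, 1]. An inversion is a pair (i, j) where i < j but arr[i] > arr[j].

Finding inversions in [3, 2, 8, 1]:

(0, 1): arr[0]=3 > arr[1]=2
(0, 3): arr[0]=3 > arr[3]=1
(1, 3): arr[1]=2 > arr[3]=1
(2, 3): arr[2]=8 > arr[3]=1

Total inversions: 4

The array has 4 inversion(s): (0,1), (0,3), (1,3), (2,3). Each pair (i,j) satisfies i < j and arr[i] > arr[j].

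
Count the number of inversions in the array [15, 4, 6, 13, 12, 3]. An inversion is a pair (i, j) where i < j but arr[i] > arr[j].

Finding inversions in [15, 4, 6, 13, 12, 3]:

(0, 1): arr[0]=15 > arr[1]=4
(0, 2): arr[0]=15 > arr[2]=6
(0, 3): arr[0]=15 > arr[3]=13
(0, 4): arr[0]=15 > arr[4]=12
(0, 5): arr[0]=15 > arr[5]=3
(1, 5): arr[1]=4 > arr[5]=3
(2, 5): arr[2]=6 > arr[5]=3
(3, 4): arr[3]=13 > arr[4]=12
(3, 5): arr[3]=13 > arr[5]=3
(4, 5): arr[4]=12 > arr[5]=3

Total inversions: 10

The array has 10 inversion(s): (0,1), (0,2), (0,3), (0,4), (0,5), (1,5), (2,5), (3,4), (3,5), (4,5). Each pair (i,j) satisfies i < j and arr[i] > arr[j].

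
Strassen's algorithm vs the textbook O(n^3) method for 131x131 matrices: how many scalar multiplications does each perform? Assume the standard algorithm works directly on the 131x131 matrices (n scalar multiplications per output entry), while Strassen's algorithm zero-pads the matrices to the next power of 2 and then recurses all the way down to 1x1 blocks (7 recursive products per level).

Matrix multiplication for 131x131 matrices:

Strassen's algorithm requires power-of-2 dimensions. Pad 131x131 to 256x256 (next power of 2).

Standard algorithm: 131^3 = 2248091 multiplications
Strassen's algorithm: 7^(log2(256)) = 7^8 = 5764801 multiplications
Difference: 2248091 - 5764801 = -3516710 (Strassen uses MORE here due to padding overhead — for small or just-over-power-of-2 n, padding can outweigh the per-level savings)

Standard: 2248091 multiplications (131^3). Strassen: 5764801 multiplications (7^8, after padding to 256x256). Strassen reduces 8 recursive multiplications to 7 at each level.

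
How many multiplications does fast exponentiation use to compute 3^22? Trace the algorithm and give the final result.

Computing 3^22 by squaring (build up from 3^1; each line after the first costs one multiplication):

3^1 = 3
3^2 = (3^1)^2 = 3^2 = 9
3^4 = (3^2)^2 = 9^2 = 81
3^5 = 3 * 3^4 = 3 * 81 = 243
3^10 = (3^5)^2 = 243^2 = 59049
3^11 = 3 * 3^10 = 3 * 59049 = 177147
3^22 = (3^11)^2 = 177147^2 = 31381059609

Result: 31381059609
Multiplications needed: 6 (6 lines after 3^1)

3^22 = 31381059609. Using exponentiation by squaring, this requires 6 multiplications. The key idea: if the exponent is even, square the half-power; if odd, multiply by the base once.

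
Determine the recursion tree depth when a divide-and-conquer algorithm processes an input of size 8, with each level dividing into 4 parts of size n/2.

For divide and conquer with division factor 2:

Problem sizes at each level:
Level 0: 8
Level 1: 4
Level 2: 2
Level 3: 1

The root is level 0 and the size-1 base case is level 3 (the tree spans levels 0 through 3, i.e. 4 levels counting the root), so the depth is the number of divisions: log_2(8) = 3

The recursion tree depth is log_2(8) = 3. At each level, the problem size is divided by 2, so it takes 3 divisions to reduce to a base case of size 1. The algorithm makes 4 recursive calls at each level.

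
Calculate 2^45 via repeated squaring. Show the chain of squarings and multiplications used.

Computing 2^45 by squaring (build up from 2^1; each line after the first costs one multiplication):

2^1 = 2
2^2 = (2^1)^2 = 2^2 = 4
2^4 = (2^2)^2 = 4^2 = 16
2^5 = 2 * 2^4 = 2 * 16 = 32
2^10 = (2^5)^2 = 32^2 = 1024
2^11 = 2 * 2^10 = 2 * 1024 = 2048
2^22 = (2^11)^2 = 2048^2 = 4194304
2^44 = (2^22)^2 = 4194304^2 = 17592186044416
2^45 = 2 * 2^44 = 2 * 17592186044416 = 35184372088832

Result: 35184372088832
Multiplications needed: 8 (8 lines after 2^1)

2^45 = 35184372088832. Using exponentiation by squaring, this requires 8 multiplications. The key idea: if the exponent is even, square the half-power; if odd, multiply by the base once.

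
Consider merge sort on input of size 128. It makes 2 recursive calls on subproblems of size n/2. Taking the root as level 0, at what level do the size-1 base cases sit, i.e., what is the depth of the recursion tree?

For divide and conquer with division factor 2:

Problem sizes at each level:
Level 0: 128
Level 1: 64
Level 2: 32
Level 3: 16
Level 4: 8
Level 5: 4
Level 6: 2
Level 7: 1

The root is level 0 and the size-1 base case is level 7 (the tree spans levels 0 through 7, i.e. 8 levels counting the root), so the depth is the number of divisions: log_2(128) = 7

The recursion tree depth is log_2(128) = 7. At each level, the problem size is divided by 2, so it takes 7 divisions to reduce to a base case of size 1. The algorithm makes 2 recursive calls at each level.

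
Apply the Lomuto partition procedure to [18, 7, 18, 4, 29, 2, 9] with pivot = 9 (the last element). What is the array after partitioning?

Lomuto partition with pivot = 9:

Initial array: [18, 7, 18, 4, 29, 2, 9]

arr[0]=18 > 9: no swap
arr[1]=7 <= 9: swap with position 0, array becomes [7, 18, 18, 4, 29, 2, 9]
arr[2]=18 > 9: no swap
arr[3]=4 <= 9: swap with position 1, array becomes [7, 4, 18, 18, 29, 2, 9]
arr[4]=29 > 9: no swap
arr[5]=2 <= 9: swap with position 2, array becomes [7, 4, 2, 18, 29, 18, 9]

Place pivot at position 3: [7, 4, 2, 9, 29, 18, 18]
Pivot position: 3

After partitioning with pivot 9, the array becomes [7, 4, 2, 9, 29, 18, 18]. The pivot is placed at index 3. All elements to the left of the pivot are <= 9, and all elements to the right are > 9.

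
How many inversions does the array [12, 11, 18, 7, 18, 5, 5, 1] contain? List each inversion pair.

Finding inversions in [12, 11, 18, 7, 18, 5, 5, 1]:

(0, 1): arr[0]=12 > arr[1]=11
(0, 3): arr[0]=12 > arr[3]=7
(0, 5): arr[0]=12 > arr[5]=5
(0, 6): arr[0]=12 > arr[6]=5
(0, 7): arr[0]=12 > arr[7]=1
(1, 3): arr[1]=11 > arr[3]=7
(1, 5): arr[1]=11 > arr[5]=5
(1, 6): arr[1]=11 > arr[6]=5
(1, 7): arr[1]=11 > arr[7]=1
(2, 3): arr[2]=18 > arr[3]=7
(2, 5): arr[2]=18 > arr[5]=5
(2, 6): arr[2]=18 > arr[6]=5
(2, 7): arr[2]=18 > arr[7]=1
(3, 5): arr[3]=7 > arr[5]=5
(3, 6): arr[3]=7 > arr[6]=5
(3, 7): arr[3]=7 > arr[7]=1
(4, 5): arr[4]=18 > arr[5]=5
(4, 6): arr[4]=18 > arr[6]=5
(4, 7): arr[4]=18 > arr[7]=1
(5, 7): arr[5]=5 > arr[7]=1
(6, 7): arr[6]=5 > arr[7]=1

Total inversions: 21

The array has 21 inversion(s): (0,1), (0,3), (0,5), (0,6), (0,7), (1,3), (1,5), (1,6), (1,7), (2,3), (2,5), (2,6), (2,7), (3,5), (3,6), (3,7), (4,5), (4,6), (4,7), (5,7), (6,7). Each pair (i,j) satisfies i < j and arr[i] > arr[j].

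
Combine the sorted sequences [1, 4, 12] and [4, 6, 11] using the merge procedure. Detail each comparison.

Merging process:

Compare 1 vs 4: take 1 from left. Merged: [1]
Compare 4 vs 4: take 4 from left. Merged: [1, 4]
Compare 12 vs 4: take 4 from right. Merged: [1, 4, 4]
Compare 12 vs 6: take 6 from right. Merged: [1, 4, 4, 6]
Compare 12 vs 11: take 11 from right. Merged: [1, 4, 4, 6, 11]
Append remaining from left: [12]. Merged: [1, 4, 4, 6, 11, 12]

Final merged array: [1, 4, 4, 6, 11, 12]
Total comparisons: 5

The merged array is [1, 4, 4, 6, 11, 12], requiring 5 comparisons. The merge step runs in O(n) time where n is the total number of elements.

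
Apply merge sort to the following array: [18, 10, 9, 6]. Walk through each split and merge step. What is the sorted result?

Merge sort trace:

Split: [18, 10, 9, 6] -> [18, 10] and [9, 6]
  Split: [18, 10] -> [18] and [10]
  Merge: [18] + [10] -> [10, 18]
  Split: [9, 6] -> [9] and [6]
  Merge: [9] + [6] -> [6, 9]
Merge: [10, 18] + [6, 9] -> [6, 9, 10, 18]

Final sorted array: [6, 9, 10, 18]

The merge sort proceeds by recursively splitting the array and merging sorted halves.
After all merges, the sorted array is [6, 9, 10, 18].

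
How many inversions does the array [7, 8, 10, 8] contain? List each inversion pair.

Finding inversions in [7, 8, 10, 8]:

(2, 3): arr[2]=10 > arr[3]=8

Total inversions: 1

The array has 1 inversion(s): (2,3). Each pair (i,j) satisfies i < j and arr[i] > arr[j].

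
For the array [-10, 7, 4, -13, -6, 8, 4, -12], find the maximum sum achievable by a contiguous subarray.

Using Kadane's algorithm on [-10, 7, 4, -13, -6, 8, 4, -12]:

Scanning through the array:
Position 1 (value 7): max_ending_here = 7, max_so_far = 7
Position 2 (value 4): max_ending_here = 11, max_so_far = 11
Position 3 (value -13): max_ending_here = -2, max_so_far = 11
Position 4 (value -6): max_ending_here = -6, max_so_far = 11
Position 5 (value 8): max_ending_here = 8, max_so_far = 11
Position 6 (value 4): max_ending_here = 12, max_so_far = 12
Position 7 (value -12): max_ending_here = 0, max_so_far = 12

Maximum subarray: [8, 4]
Maximum sum: 12

The maximum subarray is [8, 4] with sum 12. This subarray runs from index 5 to index 6.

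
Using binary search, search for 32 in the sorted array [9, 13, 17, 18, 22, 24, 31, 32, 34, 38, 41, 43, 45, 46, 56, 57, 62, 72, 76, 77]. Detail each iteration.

Binary search for 32 in [9, 13, 17, 18, 22, 24, 31, 32, 34, 38, 41, 43, 45, 46, 56, 57, 62, 72, 76, 77]:

lo=0, hi=19, mid=9, arr[mid]=38 -> 38 > 32, search left half
lo=0, hi=8, mid=4, arr[mid]=22 -> 22 < 32, search right half
lo=5, hi=8, mid=6, arr[mid]=31 -> 31 < 32, search right half
lo=7, hi=8, mid=7, arr[mid]=32 -> Found target at index 7!

Binary search finds 32 at index 7 after 4 comparisons. The search repeatedly halves the search space by comparing with the middle element.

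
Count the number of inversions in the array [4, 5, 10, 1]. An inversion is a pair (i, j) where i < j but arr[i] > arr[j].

Finding inversions in [4, 5, 10, 1]:

(0, 3): arr[0]=4 > arr[3]=1
(1, 3): arr[1]=5 > arr[3]=1
(2, 3): arr[2]=10 > arr[3]=1

Total inversions: 3

The array has 3 inversion(s): (0,3), (1,3), (2,3). Each pair (i,j) satisfies i < j and arr[i] > arr[j].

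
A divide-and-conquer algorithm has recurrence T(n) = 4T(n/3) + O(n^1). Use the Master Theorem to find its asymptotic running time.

Master Theorem for T(n) = 4T(n/3) + O(n^1):

a = 4, b = 3, c = 1
log_b(a) = log_3(4) = 1.2619

Case 1: c = 1 < log_3(4) = 1.2619
T(n) = O(n^(log_3 4))

For T(n) = 4T(n/3) + O(n^1): log_3(4) = 1.2619. This is Case 1 of the Master Theorem (c < log_b(a), work dominated by leaves), giving O(n^(log_3 4)).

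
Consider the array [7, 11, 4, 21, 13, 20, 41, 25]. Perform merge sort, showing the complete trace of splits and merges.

Merge sort trace:

Split: [7, 11, 4, 21, 13, 20, 41, 25] -> [7, 11, 4, 21] and [13, 20, 41, 25]
  Split: [7, 11, 4, 21] -> [7, 11] and [4, 21]
    Split: [7, 11] -> [7] and [11]
    Merge: [7] + [11] -> [7, 11]
    Split: [4, 21] -> [4] and [21]
    Merge: [4] + [21] -> [4, 21]
  Merge: [7, 11] + [4, 21] -> [4, 7, 11, 21]
  Split: [13, 20, 41, 25] -> [13, 20] and [41, 25]
    Split: [13, 20] -> [13] and [20]
    Merge: [13] + [20] -> [13, 20]
    Split: [41, 25] -> [41] and [25]
    Merge: [41] + [25] -> [25, 41]
  Merge: [13, 20] + [25, 41] -> [13, 20, 25, 41]
Merge: [4, 7, 11, 21] + [13, 20, 25, 41] -> [4, 7, 11, 13, 20, 21, 25, 41]

Final sorted array: [4, 7, 11, 13, 20, 21, 25, 41]

The merge sort proceeds by recursively splitting the array and merging sorted halves.
After all merges, the sorted array is [4, 7, 11, 13, 20, 21, 25, 41].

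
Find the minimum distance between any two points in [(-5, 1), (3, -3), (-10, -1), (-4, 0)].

Computing all pairwise distances among 4 points:

d((-5, 1), (3, -3)) = 8.9443
d((-5, 1), (-10, -1)) = 5.3852
d((-5, 1), (-4, 0)) = 1.4142 <-- minimum
d((3, -3), (-10, -1)) = 13.1529
d((3, -3), (-4, 0)) = 7.6158
d((-10, -1), (-4, 0)) = 6.0828

Closest pair: (-5, 1) and (-4, 0) with distance 1.4142

The closest pair is (-5, 1) and (-4, 0) with Euclidean distance 1.4142. For 4 points, brute-force pairwise comparison is shown above. For large n, the divide-and-conquer algorithm (sort by x, recurse on halves, check the dividing strip) achieves O(n log n).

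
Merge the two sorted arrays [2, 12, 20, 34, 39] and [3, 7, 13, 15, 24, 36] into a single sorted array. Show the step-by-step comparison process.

Merging process:

Compare 2 vs 3: take 2 from left. Merged: [2]
Compare 12 vs 3: take 3 from right. Merged: [2, 3]
Compare 12 vs 7: take 7 from right. Merged: [2, 3, 7]
Compare 12 vs 13: take 12 from left. Merged: [2, 3, 7, 12]
Compare 20 vs 13: take 13 from right. Merged: [2, 3, 7, 12, 13]
Compare 20 vs 15: take 15 from right. Merged: [2, 3, 7, 12, 13, 15]
Compare 20 vs 24: take 20 from left. Merged: [2, 3, 7, 12, 13, 15, 20]
Compare 34 vs 24: take 24 from right. Merged: [2, 3, 7, 12, 13, 15, 20, 24]
Compare 34 vs 36: take 34 from left. Merged: [2, 3, 7, 12, 13, 15, 20, 24, 34]
Compare 39 vs 36: take 36 from right. Merged: [2, 3, 7, 12, 13, 15, 20, 24, 34, 36]
Append remaining from left: [39]. Merged: [2, 3, 7, 12, 13, 15, 20, 24, 34, 36, 39]

Final merged array: [2, 3, 7, 12, 13, 15, 20, 24, 34, 36, 39]
Total comparisons: 10

The merged array is [2, 3, 7, 12, 13, 15, 20, 24, 34, 36, 39], requiring 10 comparisons. The merge step runs in O(n) time where n is the total number of elements.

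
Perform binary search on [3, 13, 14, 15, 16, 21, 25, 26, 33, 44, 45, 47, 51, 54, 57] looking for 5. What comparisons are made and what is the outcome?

Binary search for 5 in [3, 13, 14, 15, 16, 21, 25, 26, 33, 44, 45, 47, 51, 54, 57]:

lo=0, hi=14, mid=7, arr[mid]=26 -> 26 > 5, search left half
lo=0, hi=6, mid=3, arr[mid]=15 -> 15 > 5, search left half
lo=0, hi=2, mid=1, arr[mid]=13 -> 13 > 5, search left half
lo=0, hi=0, mid=0, arr[mid]=3 -> 3 < 5, search right half
lo=1 > hi=0, target 5 not found

Binary search determines that 5 is not in the array after 4 comparisons. The search space was exhausted without finding the target.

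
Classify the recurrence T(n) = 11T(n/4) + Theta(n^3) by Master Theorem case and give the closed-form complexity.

Master Theorem for T(n) = 11T(n/4) + O(n^3):

a = 11, b = 4, c = 3
log_b(a) = log_4(11) = 1.7297

Case 3: c = 3 > log_4(11) = 1.7297
T(n) = O(n^3) = O(n^3)

For T(n) = 11T(n/4) + O(n^3): log_4(11) = 1.7297. This is Case 3 of the Master Theorem (c > log_b(a), work dominated by root), giving O(n^3).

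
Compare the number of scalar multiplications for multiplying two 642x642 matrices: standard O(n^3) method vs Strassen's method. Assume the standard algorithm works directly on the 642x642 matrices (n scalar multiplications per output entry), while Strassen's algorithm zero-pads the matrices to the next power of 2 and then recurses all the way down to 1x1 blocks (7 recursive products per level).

Matrix multiplication for 642x642 matrices:

Strassen's algorithm requires power-of-2 dimensions. Pad 642x642 to 1024x1024 (next power of 2).

Standard algorithm: 642^3 = 264609288 multiplications
Strassen's algorithm: 7^(log2(1024)) = 7^10 = 282475249 multiplications
Difference: 264609288 - 282475249 = -17865961 (Strassen uses MORE here due to padding overhead — for small or just-over-power-of-2 n, padding can outweigh the per-level savings)

Standard: 264609288 multiplications (642^3). Strassen: 282475249 multiplications (7^10, after padding to 1024x1024). Strassen reduces 8 recursive multiplications to 7 at each level.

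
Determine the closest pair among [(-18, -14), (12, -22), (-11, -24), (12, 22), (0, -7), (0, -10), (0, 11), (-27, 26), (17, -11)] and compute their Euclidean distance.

Computing all pairwise distances among 9 points:

d((-18, -14), (12, -22)) = 31.0483
d((-18, -14), (-11, -24)) = 12.2066
d((-18, -14), (12, 22)) = 46.8615
d((-18, -14), (0, -7)) = 19.3132
d((-18, -14), (0, -10)) = 18.4391
d((-18, -14), (0, 11)) = 30.8058
d((-18, -14), (-27, 26)) = 41.0
d((-18, -14), (17, -11)) = 35.1283
d((12, -22), (-11, -24)) = 23.0868
d((12, -22), (12, 22)) = 44.0
d((12, -22), (0, -7)) = 19.2094
d((12, -22), (0, -10)) = 16.9706
d((12, -22), (0, 11)) = 35.1141
d((12, -22), (-27, 26)) = 61.8466
d((12, -22), (17, -11)) = 12.083
d((-11, -24), (12, 22)) = 51.4296
d((-11, -24), (0, -7)) = 20.2485
d((-11, -24), (0, -10)) = 17.8045
d((-11, -24), (0, 11)) = 36.6879
d((-11, -24), (-27, 26)) = 52.4976
d((-11, -24), (17, -11)) = 30.8707
d((12, 22), (0, -7)) = 31.3847
d((12, 22), (0, -10)) = 34.176
d((12, 22), (0, 11)) = 16.2788
d((12, 22), (-27, 26)) = 39.2046
d((12, 22), (17, -11)) = 33.3766
d((0, -7), (0, -10)) = 3.0 <-- minimum
d((0, -7), (0, 11)) = 18.0
d((0, -7), (-27, 26)) = 42.638
d((0, -7), (17, -11)) = 17.4642
d((0, -10), (0, 11)) = 21.0
d((0, -10), (-27, 26)) = 45.0
d((0, -10), (17, -11)) = 17.0294
d((0, 11), (-27, 26)) = 30.8869
d((0, 11), (17, -11)) = 27.8029
d((-27, 26), (17, -11)) = 57.4891

Closest pair: (0, -7) and (0, -10) with distance 3.0

The closest pair is (0, -7) and (0, -10) with Euclidean distance 3.0. For 9 points, brute-force pairwise comparison is shown above. For large n, the divide-and-conquer algorithm (sort by x, recurse on halves, check the dividing strip) achieves O(n log n).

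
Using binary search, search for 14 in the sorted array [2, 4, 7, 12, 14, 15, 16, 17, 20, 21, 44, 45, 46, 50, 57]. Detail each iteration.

Binary search for 14 in [2, 4, 7, 12, 14, 15, 16, 17, 20, 21, 44, 45, 46, 50, 57]:

lo=0, hi=14, mid=7, arr[mid]=17 -> 17 > 14, search left half
lo=0, hi=6, mid=3, arr[mid]=12 -> 12 < 14, search right half
lo=4, hi=6, mid=5, arr[mid]=15 -> 15 > 14, search left half
lo=4, hi=4, mid=4, arr[mid]=14 -> Found target at index 4!

Binary search finds 14 at index 4 after 4 comparisons. The search repeatedly halves the search space by comparing with the middle element.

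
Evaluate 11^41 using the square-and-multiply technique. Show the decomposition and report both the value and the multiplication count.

Computing 11^41 by squaring (build up from 11^1; each line after the first costs one multiplication):

11^1 = 11
11^2 = (11^1)^2 = 11^2 = 121
11^4 = (11^2)^2 = 121^2 = 14641
11^5 = 11 * 11^4 = 11 * 14641 = 161051
11^10 = (11^5)^2 = 161051^2 = 25937424601
11^20 = (11^10)^2 = 25937424601^2 = 672749994932560009201
11^40 = (11^20)^2 = 672749994932560009201^2 = 452592555681759518058893560348969204658401
11^41 = 11 * 11^40 = 11 * 452592555681759518058893560348969204658401 = 4978518112499354698647829163838661251242411

Result: 4978518112499354698647829163838661251242411
Multiplications needed: 7 (7 lines after 11^1)

11^41 = 4978518112499354698647829163838661251242411. Using exponentiation by squaring, this requires 7 multiplications. The key idea: if the exponent is even, square the half-power; if odd, multiply by the base once.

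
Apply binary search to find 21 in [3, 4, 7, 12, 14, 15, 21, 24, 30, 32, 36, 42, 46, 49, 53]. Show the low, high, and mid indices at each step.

Binary search for 21 in [3, 4, 7, 12, 14, 15, 21, 24, 30, 32, 36, 42, 46, 49, 53]:

lo=0, hi=14, mid=7, arr[mid]=24 -> 24 > 21, search left half
lo=0, hi=6, mid=3, arr[mid]=12 -> 12 < 21, search right half
lo=4, hi=6, mid=5, arr[mid]=15 -> 15 < 21, search right half
lo=6, hi=6, mid=6, arr[mid]=21 -> Found target at index 6!

Binary search finds 21 at index 6 after 4 comparisons. The search repeatedly halves the search space by comparing with the middle element.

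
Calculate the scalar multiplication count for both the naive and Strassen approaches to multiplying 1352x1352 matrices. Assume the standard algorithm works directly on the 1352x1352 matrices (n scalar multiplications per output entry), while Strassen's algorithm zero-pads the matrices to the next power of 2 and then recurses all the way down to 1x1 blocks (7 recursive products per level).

Matrix multiplication for 1352x1352 matrices:

Strassen's algorithm requires power-of-2 dimensions. Pad 1352x1352 to 2048x2048 (next power of 2).

Standard algorithm: 1352^3 = 2471326208 multiplications
Strassen's algorithm: 7^(log2(2048)) = 7^11 = 1977326743 multiplications
Savings: 2471326208 - 1977326743 = 493999465 multiplications

Standard: 2471326208 multiplications (1352^3). Strassen: 1977326743 multiplications (7^11, after padding to 2048x2048). Strassen reduces 8 recursive multiplications to 7 at each level.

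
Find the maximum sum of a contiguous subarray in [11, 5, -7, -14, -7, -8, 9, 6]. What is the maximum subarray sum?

Using Kadane's algorithm on [11, 5, -7, -14, -7, -8, 9, 6]:

Scanning through the array:
Position 1 (value 5): max_ending_here = 16, max_so_far = 16
Position 2 (value -7): max_ending_here = 9, max_so_far = 16
Position 3 (value -14): max_ending_here = -5, max_so_far = 16
Position 4 (value -7): max_ending_here = -7, max_so_far = 16
Position 5 (value -8): max_ending_here = -8, max_so_far = 16
Position 6 (value 9): max_ending_here = 9, max_so_far = 16
Position 7 (value 6): max_ending_here = 15, max_so_far = 16

Maximum subarray: [11, 5]
Maximum sum: 16

The maximum subarray is [11, 5] with sum 16. This subarray runs from index 0 to index 1.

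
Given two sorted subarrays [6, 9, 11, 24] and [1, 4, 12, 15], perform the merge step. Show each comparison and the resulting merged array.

Merging process:

Compare 6 vs 1: take 1 from right. Merged: [1]
Compare 6 vs 4: take 4 from right. Merged: [1, 4]
Compare 6 vs 12: take 6 from left. Merged: [1, 4, 6]
Compare 9 vs 12: take 9 from left. Merged: [1, 4, 6, 9]
Compare 11 vs 12: take 11 from left. Merged: [1, 4, 6, 9, 11]
Compare 24 vs 12: take 12 from right. Merged: [1, 4, 6, 9, 11, 12]
Compare 24 vs 15: take 15 from right. Merged: [1, 4, 6, 9, 11, 12, 15]
Append remaining from left: [24]. Merged: [1, 4, 6, 9, 11, 12, 15, 24]

Final merged array: [1, 4, 6, 9, 11, 12, 15, 24]
Total comparisons: 7

The merged array is [1, 4, 6, 9, 11, 12, 15, 24], requiring 7 comparisons. The merge step runs in O(n) time where n is the total number of elements.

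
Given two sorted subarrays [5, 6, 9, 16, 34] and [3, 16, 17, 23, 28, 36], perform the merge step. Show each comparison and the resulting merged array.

Merging process:

Compare 5 vs 3: take 3 from right. Merged: [3]
Compare 5 vs 16: take 5 from left. Merged: [3, 5]
Compare 6 vs 16: take 6 from left. Merged: [3, 5, 6]
Compare 9 vs 16: take 9 from left. Merged: [3, 5, 6, 9]
Compare 16 vs 16: take 16 from left. Merged: [3, 5, 6, 9, 16]
Compare 34 vs 16: take 16 from right. Merged: [3, 5, 6, 9, 16, 16]
Compare 34 vs 17: take 17 from right. Merged: [3, 5, 6, 9, 16, 16, 17]
Compare 34 vs 23: take 23 from right. Merged: [3, 5, 6, 9, 16, 16, 17, 23]
Compare 34 vs 28: take 28 from right. Merged: [3, 5, 6, 9, 16, 16, 17, 23, 28]
Compare 34 vs 36: take 34 from left. Merged: [3, 5, 6, 9, 16, 16, 17, 23, 28, 34]
Append remaining from right: [36]. Merged: [3, 5, 6, 9, 16, 16, 17, 23, 28, 34, 36]

Final merged array: [3, 5, 6, 9, 16, 16, 17, 23, 28, 34, 36]
Total comparisons: 10

The merged array is [3, 5, 6, 9, 16, 16, 17, 23, 28, 34, 36], requiring 10 comparisons. The merge step runs in O(n) time where n is the total number of elements.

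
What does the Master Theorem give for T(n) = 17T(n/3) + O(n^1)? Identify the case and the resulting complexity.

Master Theorem for T(n) = 17T(n/3) + O(n^1):

a = 17, b = 3, c = 1
log_b(a) = log_3(17) = 2.5789

Case 1: c = 1 < log_3(17) = 2.5789
T(n) = O(n^(log_3 17))

For T(n) = 17T(n/3) + O(n^1): log_3(17) = 2.5789. This is Case 1 of the Master Theorem (c < log_b(a), work dominated by leaves), giving O(n^(log_3 17)).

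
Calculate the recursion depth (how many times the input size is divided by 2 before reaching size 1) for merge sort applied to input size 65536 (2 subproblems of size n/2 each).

For divide and conquer with division factor 2:

Problem sizes at each level:
Level 0: 65536
Level 1: 32768
Level 2: 16384
Level 3: 8192
Level 4: 4096
Level 5: 2048
Level 6: 1024
Level 7: 512
Level 8: 256
Level 9: 128
Level 10: 64
Level 11: 32
Level 12: 16
Level 13: 8
Level 14: 4
Level 15: 2
Level 16: 1

The root is level 0 and the size-1 base case is level 16 (the tree spans levels 0 through 16, i.e. 17 levels counting the root), so the depth is the number of divisions: log_2(65536) = 16

The recursion tree depth is log_2(65536) = 16. At each level, the problem size is divided by 2, so it takes 16 divisions to reduce to a base case of size 1. The algorithm makes 2 recursive calls at each level.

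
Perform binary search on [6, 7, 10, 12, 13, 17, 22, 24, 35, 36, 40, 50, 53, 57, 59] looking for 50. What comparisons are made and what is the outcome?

Binary search for 50 in [6, 7, 10, 12, 13, 17, 22, 24, 35, 36, 40, 50, 53, 57, 59]:

lo=0, hi=14, mid=7, arr[mid]=24 -> 24 < 50, search right half
lo=8, hi=14, mid=11, arr[mid]=50 -> Found target at index 11!

Binary search finds 50 at index 11 after 2 comparisons. The search repeatedly halves the search space by comparing with the middle element.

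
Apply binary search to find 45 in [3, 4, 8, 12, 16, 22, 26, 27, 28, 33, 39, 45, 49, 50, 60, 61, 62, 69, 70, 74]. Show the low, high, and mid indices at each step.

Binary search for 45 in [3, 4, 8, 12, 16, 22, 26, 27, 28, 33, 39, 45, 49, 50, 60, 61, 62, 69, 70, 74]:

lo=0, hi=19, mid=9, arr[mid]=33 -> 33 < 45, search right half
lo=10, hi=19, mid=14, arr[mid]=60 -> 60 > 45, search left half
lo=10, hi=13, mid=11, arr[mid]=45 -> Found target at index 11!

Binary search finds 45 at index 11 after 3 comparisons. The search repeatedly halves the search space by comparing with the middle element.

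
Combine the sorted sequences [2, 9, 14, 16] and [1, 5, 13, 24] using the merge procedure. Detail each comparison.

Merging process:

Compare 2 vs 1: take 1 from right. Merged: [1]
Compare 2 vs 5: take 2 from left. Merged: [1, 2]
Compare 9 vs 5: take 5 from right. Merged: [1, 2, 5]
Compare 9 vs 13: take 9 from left. Merged: [1, 2, 5, 9]
Compare 14 vs 13: take 13 from right. Merged: [1, 2, 5, 9, 13]
Compare 14 vs 24: take 14 from left. Merged: [1, 2, 5, 9, 13, 14]
Compare 16 vs 24: take 16 from left. Merged: [1, 2, 5, 9, 13, 14, 16]
Append remaining from right: [24]. Merged: [1, 2, 5, 9, 13, 14, 16, 24]

Final merged array: [1, 2, 5, 9, 13, 14, 16, 24]
Total comparisons: 7

The merged array is [1, 2, 5, 9, 13, 14, 16, 24], requiring 7 comparisons. The merge step runs in O(n) time where n is the total number of elements.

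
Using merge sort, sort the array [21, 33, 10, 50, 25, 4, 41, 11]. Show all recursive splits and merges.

Merge sort trace:

Split: [21, 33, 10, 50, 25, 4, 41, 11] -> [21, 33, 10, 50] and [25, 4, 41, 11]
  Split: [21, 33, 10, 50] -> [21, 33] and [10, 50]
    Split: [21, 33] -> [21] and [33]
    Merge: [21] + [33] -> [21, 33]
    Split: [10, 50] -> [10] and [50]
    Merge: [10] + [50] -> [10, 50]
  Merge: [21, 33] + [10, 50] -> [10, 21, 33, 50]
  Split: [25, 4, 41, 11] -> [25, 4] and [41, 11]
    Split: [25, 4] -> [25] and [4]
    Merge: [25] + [4] -> [4, 25]
    Split: [41, 11] -> [41] and [11]
    Merge: [41] + [11] -> [11, 41]
  Merge: [4, 25] + [11, 41] -> [4, 11, 25, 41]
Merge: [10, 21, 33, 50] + [4, 11, 25, 41] -> [4, 10, 11, 21, 25, 33, 41, 50]

Final sorted array: [4, 10, 11, 21, 25, 33, 41, 50]

The merge sort proceeds by recursively splitting the array and merging sorted halves.
After all merges, the sorted array is [4, 10, 11, 21, 25, 33, 41, 50].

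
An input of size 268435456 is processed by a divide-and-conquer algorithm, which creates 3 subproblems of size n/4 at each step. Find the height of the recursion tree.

For divide and conquer with division factor 4:

Problem sizes at each level:
Level 0: 268435456
Level 1: 67108864
Level 2: 16777216
Level 3: 4194304
Level 4: 1048576
Level 5: 262144
Level 6: 65536
Level 7: 16384
Level 8: 4096
Level 9: 1024
Level 10: 256
Level 11: 64
Level 12: 16
Level 13: 4
Level 14: 1

The root is level 0 and the size-1 base case is level 14 (the tree spans levels 0 through 14, i.e. 15 levels counting the root), so the depth is the number of divisions: log_4(268435456) = 14

The recursion tree depth is log_4(268435456) = 14. At each level, the problem size is divided by 4, so it takes 14 divisions to reduce to a base case of size 1. The algorithm makes 3 recursive calls at each level.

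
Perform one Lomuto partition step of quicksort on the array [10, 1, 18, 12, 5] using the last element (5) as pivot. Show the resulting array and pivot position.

Lomuto partition with pivot = 5:

Initial array: [10, 1, 18, 12, 5]

arr[0]=10 > 5: no swap
arr[1]=1 <= 5: swap with position 0, array becomes [1, 10, 18, 12, 5]
arr[2]=18 > 5: no swap
arr[3]=12 > 5: no swap

Place pivot at position 1: [1, 5, 18, 12, 10]
Pivot position: 1

After partitioning with pivot 5, the array becomes [1, 5, 18, 12, 10]. The pivot is placed at index 1. All elements to the left of the pivot are <= 5, and all elements to the right are > 5.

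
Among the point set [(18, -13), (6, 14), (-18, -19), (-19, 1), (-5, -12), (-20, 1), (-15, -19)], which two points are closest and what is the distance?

Computing all pairwise distances among 7 points:

d((18, -13), (6, 14)) = 29.5466
d((18, -13), (-18, -19)) = 36.4966
d((18, -13), (-19, 1)) = 39.5601
d((18, -13), (-5, -12)) = 23.0217
d((18, -13), (-20, 1)) = 40.4969
d((18, -13), (-15, -19)) = 33.541
d((6, 14), (-18, -19)) = 40.8044
d((6, 14), (-19, 1)) = 28.178
d((6, 14), (-5, -12)) = 28.2312
d((6, 14), (-20, 1)) = 29.0689
d((6, 14), (-15, -19)) = 39.1152
d((-18, -19), (-19, 1)) = 20.025
d((-18, -19), (-5, -12)) = 14.7648
d((-18, -19), (-20, 1)) = 20.0998
d((-18, -19), (-15, -19)) = 3.0
d((-19, 1), (-5, -12)) = 19.105
d((-19, 1), (-20, 1)) = 1.0 <-- minimum
d((-19, 1), (-15, -19)) = 20.3961
d((-5, -12), (-20, 1)) = 19.8494
d((-5, -12), (-15, -19)) = 12.2066
d((-20, 1), (-15, -19)) = 20.6155

Closest pair: (-19, 1) and (-20, 1) with distance 1.0

The closest pair is (-19, 1) and (-20, 1) with Euclidean distance 1.0. For 7 points, brute-force pairwise comparison is shown above. For large n, the divide-and-conquer algorithm (sort by x, recurse on halves, check the dividing strip) achieves O(n log n).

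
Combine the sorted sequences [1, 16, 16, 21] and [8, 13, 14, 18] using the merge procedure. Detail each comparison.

Merging process:

Compare 1 vs 8: take 1 from left. Merged: [1]
Compare 16 vs 8: take 8 from right. Merged: [1, 8]
Compare 16 vs 13: take 13 from right. Merged: [1, 8, 13]
Compare 16 vs 14: take 14 from right. Merged: [1, 8, 13, 14]
Compare 16 vs 18: take 16 from left. Merged: [1, 8, 13, 14, 16]
Compare 16 vs 18: take 16 from left. Merged: [1, 8, 13, 14, 16, 16]
Compare 21 vs 18: take 18 from right. Merged: [1, 8, 13, 14, 16, 16, 18]
Append remaining from left: [21]. Merged: [1, 8, 13, 14, 16, 16, 18, 21]

Final merged array: [1, 8, 13, 14, 16, 16, 18, 21]
Total comparisons: 7

The merged array is [1, 8, 13, 14, 16, 16, 18, 21], requiring 7 comparisons. The merge step runs in O(n) time where n is the total number of elements.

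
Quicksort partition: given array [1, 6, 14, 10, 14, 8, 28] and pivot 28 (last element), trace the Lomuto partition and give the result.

Lomuto partition with pivot = 28:

Initial array: [1, 6, 14, 10, 14, 8, 28]

arr[0]=1 <= 28: swap with position 0, array becomes [1, 6, 14, 10, 14, 8, 28]
arr[1]=6 <= 28: swap with position 1, array becomes [1, 6, 14, 10, 14, 8, 28]
arr[2]=14 <= 28: swap with position 2, array becomes [1, 6, 14, 10, 14, 8, 28]
arr[3]=10 <= 28: swap with position 3, array becomes [1, 6, 14, 10, 14, 8, 28]
arr[4]=14 <= 28: swap with position 4, array becomes [1, 6, 14, 10, 14, 8, 28]
arr[5]=8 <= 28: swap with position 5, array becomes [1, 6, 14, 10, 14, 8, 28]

Place pivot at position 6: [1, 6, 14, 10, 14, 8, 28]
Pivot position: 6

After partitioning with pivot 28, the array becomes [1, 6, 14, 10, 14, 8, 28]. The pivot is placed at index 6. All elements to the left of the pivot are <= 28, and all elements to the right are > 28.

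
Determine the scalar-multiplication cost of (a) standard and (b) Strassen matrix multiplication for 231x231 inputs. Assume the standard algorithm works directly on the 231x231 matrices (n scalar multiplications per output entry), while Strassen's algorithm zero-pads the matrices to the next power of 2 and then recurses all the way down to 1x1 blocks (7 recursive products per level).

Matrix multiplication for 231x231 matrices:

Strassen's algorithm requires power-of-2 dimensions. Pad 231x231 to 256x256 (next power of 2).

Standard algorithm: 231^3 = 12326391 multiplications
Strassen's algorithm: 7^(log2(256)) = 7^8 = 5764801 multiplications
Savings: 12326391 - 5764801 = 6561590 multiplications

Standard: 12326391 multiplications (231^3). Strassen: 5764801 multiplications (7^8, after padding to 256x256). Strassen reduces 8 recursive multiplications to 7 at each level.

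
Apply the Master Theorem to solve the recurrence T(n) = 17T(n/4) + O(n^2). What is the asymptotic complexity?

Master Theorem for T(n) = 17T(n/4) + O(n^2):

a = 17, b = 4, c = 2
log_b(a) = log_4(17) = 2.0437

Case 1: c = 2 < log_4(17) = 2.0437
T(n) = O(n^(log_4 17))

For T(n) = 17T(n/4) + O(n^2): log_4(17) = 2.0437. This is Case 1 of the Master Theorem (c < log_b(a), work dominated by leaves), giving O(n^(log_4 17)).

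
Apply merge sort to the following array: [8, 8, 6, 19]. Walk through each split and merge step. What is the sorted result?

Merge sort trace:

Split: [8, 8, 6, 19] -> [8, 8] and [6, 19]
  Split: [8, 8] -> [8] and [8]
  Merge: [8] + [8] -> [8, 8]
  Split: [6, 19] -> [6] and [19]
  Merge: [6] + [19] -> [6, 19]
Merge: [8, 8] + [6, 19] -> [6, 8, 8, 19]

Final sorted array: [6, 8, 8, 19]

The merge sort proceeds by recursively splitting the array and merging sorted halves.
After all merges, the sorted array is [6, 8, 8, 19].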